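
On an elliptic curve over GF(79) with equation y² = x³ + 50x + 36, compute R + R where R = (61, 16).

tangent at (61, 16): λ = (3·61² + 50)/(2·16) ≡ 74/32. 32⁻¹ ≡ 42 (mod 79) since 32·42 = 1344 ≡ 1, so λ ≡ 74·42 ≡ 27.
  x = λ² - 61 - 61 = 729 - 122 ≡ 54; y = λ·(61 - 54) - 16 ≡ 15. → (54, 15)

(54, 15)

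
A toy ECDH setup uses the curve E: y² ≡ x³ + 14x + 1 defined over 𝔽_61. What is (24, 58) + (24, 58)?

tangent at (24, 58): λ = (3·24² + 14)/(2·58) ≡ 34/55. 55⁻¹ ≡ 10 (mod 61), so λ ≡ 34·10 ≡ 35.
  x = λ² - 24 - 24 = 1225 - 48 ≡ 18; y = λ·(24 - 18) - 58 ≡ 30. → (18, 30)

(18, 30)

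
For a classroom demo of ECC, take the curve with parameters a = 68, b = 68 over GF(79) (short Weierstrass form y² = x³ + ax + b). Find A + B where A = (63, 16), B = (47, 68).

(63, 16) + (47, 68). λ = (68 - 16)/(47 - 63) ≡ 52/63 mod 79. 63⁻¹ ≡ 74 (mod 79) since 63·74 = 4662 ≡ 1, so λ ≡ 56.
  x = λ² - 63 - 47 = 3136 - 110 ≡ 24; y = λ·(63 - 24) - 16 ≡ 35. → (24, 35)

(24, 35)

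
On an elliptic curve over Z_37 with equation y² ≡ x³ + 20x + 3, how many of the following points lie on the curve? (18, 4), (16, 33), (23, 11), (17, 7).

2

(18, 4): 4² ≡ 16, rhs ≡ 16 → on.
(16, 33): 33² ≡ 16, rhs ≡ 16 → on.
(23, 11): 11² ≡ 10, rhs ≡ 13 → off.
(17, 7): 7² ≡ 12, rhs ≡ 2 → off.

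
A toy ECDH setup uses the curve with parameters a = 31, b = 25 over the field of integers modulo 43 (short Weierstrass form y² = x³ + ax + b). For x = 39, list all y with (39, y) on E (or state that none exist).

x³ + 31x + 25 = 60553 ≡ 9 (mod 43).
Square roots of 9 mod 43: 3 and 40 (since 3² = 9 ≡ 9).

3, 40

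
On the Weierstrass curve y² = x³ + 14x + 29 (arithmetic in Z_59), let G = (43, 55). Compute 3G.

Repeated addition: build up to 3G.
2G: tangent at (43, 55): λ = (3·43² + 14)/(2·55) ≡ 15/51. 51⁻¹ ≡ 22 (mod 59), so λ ≡ 15·22 ≡ 35.
  x = λ² - 43 - 43 = 1225 - 86 ≡ 18; y = λ·(43 - 18) - 55 ≡ 53. → (18, 53)
3G: (18, 53) + (43, 55). λ = (55 - 53)/(43 - 18) ≡ 2/25 mod 59. 25⁻¹ ≡ 26 (mod 59) since 25·26 = 650 ≡ 1, so λ ≡ 52.
  x = λ² - 18 - 43 = 2704 - 61 ≡ 47; y = λ·(18 - 47) - 53 ≡ 32. → (47, 32)

(47, 32)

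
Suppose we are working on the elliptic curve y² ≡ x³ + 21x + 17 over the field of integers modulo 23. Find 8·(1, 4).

Write Q = (1, 4).
Repeated addition: build up to 8Q.
2Q: tangent at (1, 4): λ = (3·1² + 21)/(2·4) ≡ 1/8. 8⁻¹ ≡ 3 (mod 23) since 8·3 = 24 ≡ 1, so λ ≡ 1·3 ≡ 3.
  x = λ² - 1 - 1 = 9 - 2 ≡ 7; y = λ·(1 - 7) - 4 ≡ 1. → (7, 1)
3Q: (7, 1) + (1, 4). λ = (4 - 1)/(1 - 7) ≡ 3/17 mod 23. 17⁻¹ ≡ 19 (mod 23) since 17·19 = 323 ≡ 1, so λ ≡ 11.
  x = λ² - 7 - 1 = 121 - 8 ≡ 21; y = λ·(7 - 21) - 1 ≡ 6. → (21, 6)
4Q: (21, 6) + (1, 4). λ = (4 - 6)/(1 - 21) ≡ 21/3 mod 23. 3⁻¹ ≡ 8 (mod 23), so λ ≡ 7.
  x = λ² - 21 - 1 = 49 - 22 ≡ 4; y = λ·(21 - 4) - 6 ≡ 21. → (4, 21)
5Q: (4, 21) + (1, 4). λ = (4 - 21)/(1 - 4) ≡ 6/20 mod 23. 20⁻¹ ≡ 15 (mod 23), so λ ≡ 21.
  x = λ² - 4 - 1 = 441 - 5 ≡ 22; y = λ·(4 - 22) - 21 ≡ 15. → (22, 15)
6Q: (22, 15) + (1, 4). λ = (4 - 15)/(1 - 22) ≡ 12/2 mod 23. 2⁻¹ ≡ 12 (mod 23) since 2·12 = 24 ≡ 1, so λ ≡ 6.
  x = λ² - 22 - 1 = 36 - 23 ≡ 13; y = λ·(22 - 13) - 15 ≡ 16. → (13, 16)
7Q: (13, 16) + (1, 4). λ = (4 - 16)/(1 - 13) ≡ 11/11 mod 23. 11⁻¹ ≡ 21 (mod 23) since 11·21 = 231 ≡ 1, so λ ≡ 1.
  x = λ² - 13 - 1 = 1 - 14 ≡ 10; y = λ·(13 - 10) - 16 ≡ 10. → (10, 10)
8Q: (10, 10) + (1, 4). λ = (4 - 10)/(1 - 10) ≡ 17/14 mod 23. 14⁻¹ ≡ 5 (mod 23), so λ ≡ 16.
  x = λ² - 10 - 1 = 256 - 11 ≡ 15; y = λ·(10 - 15) - 10 ≡ 2. → (15, 2)

(15, 2)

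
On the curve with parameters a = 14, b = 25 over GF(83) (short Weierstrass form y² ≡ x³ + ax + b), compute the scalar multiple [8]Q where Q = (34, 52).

Double-and-add on 8 = (1000)₂. Start with Q = (34, 52) for the leading 1-bit.
double: tangent at (34, 52): λ = (3·34² + 14)/(2·52) ≡ 79/21. 21⁻¹ ≡ 4 (mod 83) since 21·4 = 84 ≡ 1, so λ ≡ 79·4 ≡ 67.
  x = λ² - 34 - 34 = 4489 - 68 ≡ 22; y = λ·(34 - 22) - 52 ≡ 5. → (22, 5)
double: tangent at (22, 5): λ = (3·22² + 14)/(2·5) ≡ 55/10. 10⁻¹ ≡ 25 (mod 83), so λ ≡ 55·25 ≡ 47.
  x = λ² - 22 - 22 = 2209 - 44 ≡ 7; y = λ·(22 - 7) - 5 ≡ 36. → (7, 36)
double: tangent at (7, 36): λ = (3·7² + 14)/(2·36) ≡ 78/72. 72⁻¹ ≡ 15 (mod 83), so λ ≡ 78·15 ≡ 8.
  x = λ² - 7 - 7 = 64 - 14 ≡ 50; y = λ·(7 - 50) - 36 ≡ 35. → (50, 35)

(50, 35)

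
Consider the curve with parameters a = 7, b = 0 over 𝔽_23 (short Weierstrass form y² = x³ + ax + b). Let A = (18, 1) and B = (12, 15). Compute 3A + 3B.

(1, 10)

First 3A:
Repeated addition: build up to 3A.
2A: tangent at (18, 1): λ = (3·18² + 7)/(2·1) ≡ 13/2. 2⁻¹ ≡ 12 (mod 23), so λ ≡ 13·12 ≡ 18.
  x = λ² - 18 - 18 = 324 - 36 ≡ 12; y = λ·(18 - 12) - 1 ≡ 15. → (12, 15)
3A: (12, 15) + (18, 1). λ = (1 - 15)/(18 - 12) ≡ 9/6 mod 23. 6⁻¹ ≡ 4 (mod 23), so λ ≡ 13.
  x = λ² - 12 - 18 = 169 - 30 ≡ 1; y = λ·(12 - 1) - 15 ≡ 13. → (1, 13)
3A = (1, 13).
Next 3B:
Repeated addition: build up to 3B.
2B: tangent at (12, 15): λ = (3·12² + 7)/(2·15) ≡ 2/7. 7⁻¹ ≡ 10 (mod 23) since 7·10 = 70 ≡ 1, so λ ≡ 2·10 ≡ 20.
  x = λ² - 12 - 12 = 400 - 24 ≡ 8; y = λ·(12 - 8) - 15 ≡ 19. → (8, 19)
3B: (8, 19) + (12, 15). λ = (15 - 19)/(12 - 8) ≡ 19/4 mod 23. 4⁻¹ ≡ 6 (mod 23), so λ ≡ 22.
  x = λ² - 8 - 12 = 484 - 20 ≡ 4; y = λ·(8 - 4) - 19 ≡ 0. → (4, 0)
3B = (4, 0).
Finally 3A + 3B:
(1, 13) + (4, 0). λ = (0 - 13)/(4 - 1) ≡ 10/3 mod 23. 3⁻¹ ≡ 8 (mod 23), so λ ≡ 11.
  x = λ² - 1 - 4 = 121 - 5 ≡ 1; y = λ·(1 - 1) - 13 ≡ 10. → (1, 10)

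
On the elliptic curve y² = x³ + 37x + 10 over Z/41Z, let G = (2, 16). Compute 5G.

Repeated addition: build up to 5G.
2G: tangent at (2, 16): λ = (3·2² + 37)/(2·16) ≡ 8/32. 32⁻¹ ≡ 9 (mod 41), so λ ≡ 8·9 ≡ 31.
  x = λ² - 2 - 2 = 961 - 4 ≡ 14; y = λ·(2 - 14) - 16 ≡ 22. → (14, 22)
3G: (14, 22) + (2, 16). λ = (16 - 22)/(2 - 14) ≡ 35/29 mod 41. 29⁻¹ ≡ 17 (mod 41) since 29·17 = 493 ≡ 1, so λ ≡ 21.
  x = λ² - 14 - 2 = 441 - 16 ≡ 15; y = λ·(14 - 15) - 22 ≡ 39. → (15, 39)
4G: (15, 39) + (2, 16). λ = (16 - 39)/(2 - 15) ≡ 18/28 mod 41. 28⁻¹ ≡ 22 (mod 41), so λ ≡ 27.
  x = λ² - 15 - 2 = 729 - 17 ≡ 15; y = λ·(15 - 15) - 39 ≡ 2. → (15, 2)
5G: (15, 2) + (2, 16). λ = (16 - 2)/(2 - 15) ≡ 14/28 mod 41. 28⁻¹ ≡ 22 (mod 41) since 28·22 = 616 ≡ 1, so λ ≡ 21.
  x = λ² - 15 - 2 = 441 - 17 ≡ 14; y = λ·(15 - 14) - 2 ≡ 19. → (14, 19)

(14, 19)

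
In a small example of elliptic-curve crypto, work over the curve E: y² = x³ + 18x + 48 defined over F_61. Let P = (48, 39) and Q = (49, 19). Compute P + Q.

(48, 39) + (49, 19). λ = (19 - 39)/(49 - 48) ≡ 41/1 mod 61. 1⁻¹ ≡ 1 (mod 61) since 1·1 = 1 ≡ 1, so λ ≡ 41.
  x = λ² - 48 - 49 = 1681 - 97 ≡ 59; y = λ·(48 - 59) - 39 ≡ 59. → (59, 59)

(59, 59)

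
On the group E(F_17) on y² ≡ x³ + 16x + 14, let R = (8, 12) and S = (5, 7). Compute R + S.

(8, 12) + (5, 7). λ = (7 - 12)/(5 - 8) ≡ 12/14 mod 17. 14⁻¹ ≡ 11 (mod 17) since 14·11 = 154 ≡ 1, so λ ≡ 13.
  x = λ² - 8 - 5 = 169 - 13 ≡ 3; y = λ·(8 - 3) - 12 ≡ 2. → (3, 2)

(3, 2)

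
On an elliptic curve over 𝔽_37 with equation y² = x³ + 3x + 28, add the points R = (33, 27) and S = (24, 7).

(33, 27) + (24, 7). λ = (7 - 27)/(24 - 33) ≡ 17/28 mod 37. 28⁻¹ ≡ 4 (mod 37), so λ ≡ 31.
  x = λ² - 33 - 24 = 961 - 57 ≡ 16; y = λ·(33 - 16) - 27 ≡ 19. → (16, 19)

(16, 19)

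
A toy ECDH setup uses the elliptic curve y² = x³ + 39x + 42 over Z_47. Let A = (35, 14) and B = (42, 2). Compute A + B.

(35, 14) + (42, 2). λ = (2 - 14)/(42 - 35) ≡ 35/7 mod 47. 7⁻¹ ≡ 27 (mod 47) since 7·27 = 189 ≡ 1, so λ ≡ 5.
  x = λ² - 35 - 42 = 25 - 77 ≡ 42; y = λ·(35 - 42) - 14 ≡ 45. → (42, 45)

(42, 45)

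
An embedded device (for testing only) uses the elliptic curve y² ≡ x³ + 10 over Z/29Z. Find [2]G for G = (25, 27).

(7, 18)

tangent at (25, 27): λ = (3·25² + 0)/(2·27) ≡ 19/25. 25⁻¹ ≡ 7 (mod 29), so λ ≡ 19·7 ≡ 17.
  x = λ² - 25 - 25 = 289 - 50 ≡ 7; y = λ·(25 - 7) - 27 ≡ 18. → (7, 18)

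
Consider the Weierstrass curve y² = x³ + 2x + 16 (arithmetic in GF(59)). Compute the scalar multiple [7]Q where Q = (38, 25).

(11, 37)

Double-and-add on 7 = (111)₂. Start with Q = (38, 25) for the leading 1-bit.
double: tangent at (38, 25): λ = (3·38² + 2)/(2·25) ≡ 27/50. 50⁻¹ ≡ 13 (mod 59), so λ ≡ 27·13 ≡ 56.
  x = λ² - 38 - 38 = 3136 - 76 ≡ 51; y = λ·(38 - 51) - 25 ≡ 14. → (51, 14)
add Q: (51, 14) + (38, 25). λ = (25 - 14)/(38 - 51) ≡ 11/46 mod 59. 46⁻¹ ≡ 9 (mod 59), so λ ≡ 40.
  x = λ² - 51 - 38 = 1600 - 89 ≡ 36; y = λ·(51 - 36) - 14 ≡ 55. → (36, 55)
double: tangent at (36, 55): λ = (3·36² + 2)/(2·55) ≡ 55/51. 51⁻¹ ≡ 22 (mod 59), so λ ≡ 55·22 ≡ 30.
  x = λ² - 36 - 36 = 900 - 72 ≡ 2; y = λ·(36 - 2) - 55 ≡ 21. → (2, 21)
add Q: (2, 21) + (38, 25). λ = (25 - 21)/(38 - 2) ≡ 4/36 mod 59. 36⁻¹ ≡ 41 (mod 59) since 36·41 = 1476 ≡ 1, so λ ≡ 46.
  x = λ² - 2 - 38 = 2116 - 40 ≡ 11; y = λ·(2 - 11) - 21 ≡ 37. → (11, 37)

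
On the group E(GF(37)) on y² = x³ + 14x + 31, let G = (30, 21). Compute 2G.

(3, 27)

tangent at (30, 21): λ = (3·30² + 14)/(2·21) ≡ 13/5. 5⁻¹ ≡ 15 (mod 37), so λ ≡ 13·15 ≡ 10.
  x = λ² - 30 - 30 = 100 - 60 ≡ 3; y = λ·(30 - 3) - 21 ≡ 27. → (3, 27)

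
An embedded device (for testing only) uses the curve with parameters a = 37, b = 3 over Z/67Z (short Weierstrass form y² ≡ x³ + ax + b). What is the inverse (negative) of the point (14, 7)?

-(14, 7) = (14, -7 mod 67) = (14, 60).

(14, 60)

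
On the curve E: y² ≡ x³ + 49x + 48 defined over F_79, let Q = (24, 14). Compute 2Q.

(54, 74)

tangent at (24, 14): λ = (3·24² + 49)/(2·14) ≡ 39/28. 28⁻¹ ≡ 48 (mod 79) since 28·48 = 1344 ≡ 1, so λ ≡ 39·48 ≡ 55.
  x = λ² - 24 - 24 = 3025 - 48 ≡ 54; y = λ·(24 - 54) - 14 ≡ 74. → (54, 74)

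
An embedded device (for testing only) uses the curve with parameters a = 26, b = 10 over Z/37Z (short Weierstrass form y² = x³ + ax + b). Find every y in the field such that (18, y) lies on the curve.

x³ + 26x + 10 = 6310 ≡ 20 (mod 37).
20 is a non-residue mod 37; no y exists.

none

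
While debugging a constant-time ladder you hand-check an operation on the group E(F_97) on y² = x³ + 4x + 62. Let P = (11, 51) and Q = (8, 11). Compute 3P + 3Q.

(20, 24)

First 3P:
Repeated addition: build up to 3P.
2P: tangent at (11, 51): λ = (3·11² + 4)/(2·51) ≡ 76/5. 5⁻¹ ≡ 39 (mod 97) since 5·39 = 195 ≡ 1, so λ ≡ 76·39 ≡ 54.
  x = λ² - 11 - 11 = 2916 - 22 ≡ 81; y = λ·(11 - 81) - 51 ≡ 49. → (81, 49)
3P: (81, 49) + (11, 51). λ = (51 - 49)/(11 - 81) ≡ 2/27 mod 97. 27⁻¹ ≡ 18 (mod 97), so λ ≡ 36.
  x = λ² - 81 - 11 = 1296 - 92 ≡ 40; y = λ·(81 - 40) - 49 ≡ 69. → (40, 69)
3P = (40, 69).
Next 3Q:
Repeated addition: build up to 3Q.
2Q: tangent at (8, 11): λ = (3·8² + 4)/(2·11) ≡ 2/22. 22⁻¹ ≡ 75 (mod 97), so λ ≡ 2·75 ≡ 53.
  x = λ² - 8 - 8 = 2809 - 16 ≡ 77; y = λ·(8 - 77) - 11 ≡ 18. → (77, 18)
3Q: (77, 18) + (8, 11). λ = (11 - 18)/(8 - 77) ≡ 90/28 mod 97. 28⁻¹ ≡ 52 (mod 97) since 28·52 = 1456 ≡ 1, so λ ≡ 24.
  x = λ² - 77 - 8 = 576 - 85 ≡ 6; y = λ·(77 - 6) - 18 ≡ 37. → (6, 37)
3Q = (6, 37).
Finally 3P + 3Q:
(40, 69) + (6, 37). λ = (37 - 69)/(6 - 40) ≡ 65/63 mod 97. 63⁻¹ ≡ 77 (mod 97) since 63·77 = 4851 ≡ 1, so λ ≡ 58.
  x = λ² - 40 - 6 = 3364 - 46 ≡ 20; y = λ·(40 - 20) - 69 ≡ 24. → (20, 24)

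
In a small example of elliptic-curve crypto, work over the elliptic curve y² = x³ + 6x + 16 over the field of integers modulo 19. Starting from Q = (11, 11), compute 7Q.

O

Repeated addition: build up to 7Q.
2Q: tangent at (11, 11): λ = (3·11² + 6)/(2·11) ≡ 8/3. 3⁻¹ ≡ 13 (mod 19) since 3·13 = 39 ≡ 1, so λ ≡ 8·13 ≡ 9.
  x = λ² - 11 - 11 = 81 - 22 ≡ 2; y = λ·(11 - 2) - 11 ≡ 13. → (2, 13)
3Q: (2, 13) + (11, 11). λ = (11 - 13)/(11 - 2) ≡ 17/9 mod 19. 9⁻¹ ≡ 17 (mod 19), so λ ≡ 4.
  x = λ² - 2 - 11 = 16 - 13 ≡ 3; y = λ·(2 - 3) - 13 ≡ 2. → (3, 2)
4Q: (3, 2) + (11, 11). λ = (11 - 2)/(11 - 3) ≡ 9/8 mod 19. 8⁻¹ ≡ 12 (mod 19) since 8·12 = 96 ≡ 1, so λ ≡ 13.
  x = λ² - 3 - 11 = 169 - 14 ≡ 3; y = λ·(3 - 3) - 2 ≡ 17. → (3, 17)
5Q: (3, 17) + (11, 11). λ = (11 - 17)/(11 - 3) ≡ 13/8 mod 19. 8⁻¹ ≡ 12 (mod 19), so λ ≡ 4.
  x = λ² - 3 - 11 = 16 - 14 ≡ 2; y = λ·(3 - 2) - 17 ≡ 6. → (2, 6)
6Q: (2, 6) + (11, 11). λ = (11 - 6)/(11 - 2) ≡ 5/9 mod 19. 9⁻¹ ≡ 17 (mod 19) since 9·17 = 153 ≡ 1, so λ ≡ 9.
  x = λ² - 2 - 11 = 81 - 13 ≡ 11; y = λ·(2 - 11) - 6 ≡ 8. → (11, 8)
7Q: (11, 8) + (11, 11): same x and y₁ ≡ -y₂, so the sum is O.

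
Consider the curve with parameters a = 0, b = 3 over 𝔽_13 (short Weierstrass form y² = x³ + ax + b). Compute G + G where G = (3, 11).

(3, 2)

tangent at (3, 11): λ = (3·3² + 0)/(2·11) ≡ 1/9. 9⁻¹ ≡ 3 (mod 13), so λ ≡ 1·3 ≡ 3.
  x = λ² - 3 - 3 = 9 - 6 ≡ 3; y = λ·(3 - 3) - 11 ≡ 2. → (3, 2)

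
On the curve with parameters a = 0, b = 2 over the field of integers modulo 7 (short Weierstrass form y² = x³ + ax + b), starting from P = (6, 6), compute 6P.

O

Double-and-add on 6 = (110)₂. Start with P = (6, 6) for the leading 1-bit.
double: tangent at (6, 6): λ = (3·6² + 0)/(2·6) ≡ 3/5. 5⁻¹ ≡ 3 (mod 7) since 5·3 = 15 ≡ 1, so λ ≡ 3·3 ≡ 2.
  x = λ² - 6 - 6 = 4 - 12 ≡ 6; y = λ·(6 - 6) - 6 ≡ 1. → (6, 1)
add P: (6, 1) + (6, 6): same x and y₁ ≡ -y₂, so the sum is ∞.
double: ∞ + ∞ = ∞ (identity).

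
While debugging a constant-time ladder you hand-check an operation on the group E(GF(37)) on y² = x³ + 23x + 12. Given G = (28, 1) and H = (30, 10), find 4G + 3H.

First 4G:
Repeated addition: build up to 4G.
2G: tangent at (28, 1): λ = (3·28² + 23)/(2·1) ≡ 7/2. 2⁻¹ ≡ 19 (mod 37) since 2·19 = 38 ≡ 1, so λ ≡ 7·19 ≡ 22.
  x = λ² - 28 - 28 = 484 - 56 ≡ 21; y = λ·(28 - 21) - 1 ≡ 5. → (21, 5)
3G: (21, 5) + (28, 1). λ = (1 - 5)/(28 - 21) ≡ 33/7 mod 37. 7⁻¹ ≡ 16 (mod 37), so λ ≡ 10.
  x = λ² - 21 - 28 = 100 - 49 ≡ 14; y = λ·(21 - 14) - 5 ≡ 28. → (14, 28)
4G: (14, 28) + (28, 1). λ = (1 - 28)/(28 - 14) ≡ 10/14 mod 37. 14⁻¹ ≡ 8 (mod 37), so λ ≡ 6.
  x = λ² - 14 - 28 = 36 - 42 ≡ 31; y = λ·(14 - 31) - 28 ≡ 18. → (31, 18)
4G = (31, 18).
Next 3H:
Repeated addition: build up to 3H.
2H: tangent at (30, 10): λ = (3·30² + 23)/(2·10) ≡ 22/20. 20⁻¹ ≡ 13 (mod 37) since 20·13 = 260 ≡ 1, so λ ≡ 22·13 ≡ 27.
  x = λ² - 30 - 30 = 729 - 60 ≡ 3; y = λ·(30 - 3) - 10 ≡ 16. → (3, 16)
3H: (3, 16) + (30, 10). λ = (10 - 16)/(30 - 3) ≡ 31/27 mod 37. 27⁻¹ ≡ 11 (mod 37), so λ ≡ 8.
  x = λ² - 3 - 30 = 64 - 33 ≡ 31; y = λ·(3 - 31) - 16 ≡ 19. → (31, 19)
3H = (31, 19).
Finally 4G + 3H:
(31, 18) + (31, 19): same x and y₁ ≡ -y₂, so the sum is the point at infinity.

O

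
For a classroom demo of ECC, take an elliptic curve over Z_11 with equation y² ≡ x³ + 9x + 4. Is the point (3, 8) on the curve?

y² = 8² ≡ 9; x³ + 9x + 4 = 58 ≡ 3 (mod 11). 9 ≠ 3.

no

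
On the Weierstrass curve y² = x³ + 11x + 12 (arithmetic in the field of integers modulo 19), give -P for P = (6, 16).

-(6, 16) = (6, -16 mod 19) = (6, 3).

(6, 3)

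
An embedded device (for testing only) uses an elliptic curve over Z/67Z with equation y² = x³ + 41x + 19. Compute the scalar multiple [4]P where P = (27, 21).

(57, 4)

Double-and-add on 4 = (100)₂. Start with P = (27, 21) for the leading 1-bit.
double: tangent at (27, 21): λ = (3·27² + 41)/(2·21) ≡ 17/42. 42⁻¹ ≡ 8 (mod 67), so λ ≡ 17·8 ≡ 2.
  x = λ² - 27 - 27 = 4 - 54 ≡ 17; y = λ·(27 - 17) - 21 ≡ 66. → (17, 66)
double: tangent at (17, 66): λ = (3·17² + 41)/(2·66) ≡ 37/65. 65⁻¹ ≡ 33 (mod 67), so λ ≡ 37·33 ≡ 15.
  x = λ² - 17 - 17 = 225 - 34 ≡ 57; y = λ·(17 - 57) - 66 ≡ 4. → (57, 4)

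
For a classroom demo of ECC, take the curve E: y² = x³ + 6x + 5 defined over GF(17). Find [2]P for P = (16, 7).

tangent at (16, 7): λ = (3·16² + 6)/(2·7) ≡ 9/14. 14⁻¹ ≡ 11 (mod 17), so λ ≡ 9·11 ≡ 14.
  x = λ² - 16 - 16 = 196 - 32 ≡ 11; y = λ·(16 - 11) - 7 ≡ 12. → (11, 12)

(11, 12)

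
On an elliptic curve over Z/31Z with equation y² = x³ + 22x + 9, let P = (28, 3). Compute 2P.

(15, 5)

tangent at (28, 3): λ = (3·28² + 22)/(2·3) ≡ 18/6. 6⁻¹ ≡ 26 (mod 31), so λ ≡ 18·26 ≡ 3.
  x = λ² - 28 - 28 = 9 - 56 ≡ 15; y = λ·(28 - 15) - 3 ≡ 5. → (15, 5)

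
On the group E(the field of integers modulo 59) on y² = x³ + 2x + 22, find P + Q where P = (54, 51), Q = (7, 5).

(34, 10)

(54, 51) + (7, 5). λ = (5 - 51)/(7 - 54) ≡ 13/12 mod 59. 12⁻¹ ≡ 5 (mod 59), so λ ≡ 6.
  x = λ² - 54 - 7 = 36 - 61 ≡ 34; y = λ·(54 - 34) - 51 ≡ 10. → (34, 10)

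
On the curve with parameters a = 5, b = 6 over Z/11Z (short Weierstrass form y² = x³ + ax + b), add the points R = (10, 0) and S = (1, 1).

(10, 0) + (1, 1). λ = (1 - 0)/(1 - 10) ≡ 1/2 mod 11. 2⁻¹ ≡ 6 (mod 11), so λ ≡ 6.
  x = λ² - 10 - 1 = 36 - 11 ≡ 3; y = λ·(10 - 3) - 0 ≡ 9. → (3, 9)

(3, 9)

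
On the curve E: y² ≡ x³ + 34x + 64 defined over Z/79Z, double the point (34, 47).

tangent at (34, 47): λ = (3·34² + 34)/(2·47) ≡ 26/15. 15⁻¹ ≡ 58 (mod 79) since 15·58 = 870 ≡ 1, so λ ≡ 26·58 ≡ 7.
  x = λ² - 34 - 34 = 49 - 68 ≡ 60; y = λ·(34 - 60) - 47 ≡ 8. → (60, 8)

(60, 8)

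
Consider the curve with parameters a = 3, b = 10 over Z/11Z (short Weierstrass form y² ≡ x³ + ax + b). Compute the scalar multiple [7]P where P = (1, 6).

(1, 6)

Repeated addition: build up to 7P.
2P: tangent at (1, 6): λ = (3·1² + 3)/(2·6) ≡ 6/1. 1⁻¹ ≡ 1 (mod 11) since 1·1 = 1 ≡ 1, so λ ≡ 6·1 ≡ 6.
  x = λ² - 1 - 1 = 36 - 2 ≡ 1; y = λ·(1 - 1) - 6 ≡ 5. → (1, 5)
3P: (1, 5) + (1, 6): same x and y₁ ≡ -y₂, so the sum is O.
4P: O + (1, 6) = (1, 6) (identity).
5P: tangent at (1, 6): λ = (3·1² + 3)/(2·6) ≡ 6/1. 1⁻¹ ≡ 1 (mod 11) since 1·1 = 1 ≡ 1, so λ ≡ 6·1 ≡ 6.
  x = λ² - 1 - 1 = 36 - 2 ≡ 1; y = λ·(1 - 1) - 6 ≡ 5. → (1, 5)
6P: (1, 5) + (1, 6): same x and y₁ ≡ -y₂, so the sum is O.
7P: O + (1, 6) = (1, 6) (identity).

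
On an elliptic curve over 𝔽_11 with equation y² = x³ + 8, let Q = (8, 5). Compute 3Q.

Repeated addition: build up to 3Q.
2Q: tangent at (8, 5): λ = (3·8² + 0)/(2·5) ≡ 5/10. 10⁻¹ ≡ 10 (mod 11), so λ ≡ 5·10 ≡ 6.
  x = λ² - 8 - 8 = 36 - 16 ≡ 9; y = λ·(8 - 9) - 5 ≡ 0. → (9, 0)
3Q: (9, 0) + (8, 5). λ = (5 - 0)/(8 - 9) ≡ 5/10 mod 11. 10⁻¹ ≡ 10 (mod 11) since 10·10 = 100 ≡ 1, so λ ≡ 6.
  x = λ² - 9 - 8 = 36 - 17 ≡ 8; y = λ·(9 - 8) - 0 ≡ 6. → (8, 6)

(8, 6)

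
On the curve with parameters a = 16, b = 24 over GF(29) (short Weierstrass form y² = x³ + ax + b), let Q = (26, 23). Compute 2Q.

(13, 15)

tangent at (26, 23): λ = (3·26² + 16)/(2·23) ≡ 14/17. 17⁻¹ ≡ 12 (mod 29) since 17·12 = 204 ≡ 1, so λ ≡ 14·12 ≡ 23.
  x = λ² - 26 - 26 = 529 - 52 ≡ 13; y = λ·(26 - 13) - 23 ≡ 15. → (13, 15)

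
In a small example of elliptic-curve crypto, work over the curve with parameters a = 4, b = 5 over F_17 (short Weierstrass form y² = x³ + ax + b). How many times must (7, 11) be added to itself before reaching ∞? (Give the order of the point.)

2P: tangent at (7, 11): λ = (3·7² + 4)/(2·11) ≡ 15/5. 5⁻¹ ≡ 7 (mod 17), so λ ≡ 15·7 ≡ 3.
  x = λ² - 7 - 7 = 9 - 14 ≡ 12; y = λ·(7 - 12) - 11 ≡ 8. → (12, 8)
3P: (12, 8) + (7, 11). λ = (11 - 8)/(7 - 12) ≡ 3/12 mod 17. 12⁻¹ ≡ 10 (mod 17), so λ ≡ 13.
  x = λ² - 12 - 7 = 169 - 19 ≡ 14; y = λ·(12 - 14) - 8 ≡ 0. → (14, 0)
4P: (14, 0) + (7, 11). λ = (11 - 0)/(7 - 14) ≡ 11/10 mod 17. 10⁻¹ ≡ 12 (mod 17), so λ ≡ 13.
  x = λ² - 14 - 7 = 169 - 21 ≡ 12; y = λ·(14 - 12) - 0 ≡ 9. → (12, 9)
5P: (12, 9) + (7, 11). λ = (11 - 9)/(7 - 12) ≡ 2/12 mod 17. 12⁻¹ ≡ 10 (mod 17) since 12·10 = 120 ≡ 1, so λ ≡ 3.
  x = λ² - 12 - 7 = 9 - 19 ≡ 7; y = λ·(12 - 7) - 9 ≡ 6. → (7, 6)
6P: (7, 6) + (7, 11): same x and y₁ ≡ -y₂, so the sum is ∞.
6P = ∞, so the order is 6.

6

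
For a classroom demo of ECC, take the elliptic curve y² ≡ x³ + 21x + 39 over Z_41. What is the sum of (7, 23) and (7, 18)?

The two points share x = 7 and their y-coordinates satisfy 23 + 18 ≡ 0 (mod 41), so they are inverses. Their sum is the point at infinity.

O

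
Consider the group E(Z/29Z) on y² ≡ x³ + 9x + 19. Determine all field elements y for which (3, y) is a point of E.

none

x³ + 9x + 19 = 73 ≡ 15 (mod 29).
15 is a non-residue mod 29; no y exists.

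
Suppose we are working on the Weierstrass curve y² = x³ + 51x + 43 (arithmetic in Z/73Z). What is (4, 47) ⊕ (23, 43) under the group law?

(4, 47) + (23, 43). λ = (43 - 47)/(23 - 4) ≡ 69/19 mod 73. 19⁻¹ ≡ 50 (mod 73) since 19·50 = 950 ≡ 1, so λ ≡ 19.
  x = λ² - 4 - 23 = 361 - 27 ≡ 42; y = λ·(4 - 42) - 47 ≡ 34. → (42, 34)

(42, 34)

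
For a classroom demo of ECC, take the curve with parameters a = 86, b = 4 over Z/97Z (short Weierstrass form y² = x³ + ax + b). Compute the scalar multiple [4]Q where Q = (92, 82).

Double-and-add on 4 = (100)₂. Start with Q = (92, 82) for the leading 1-bit.
double: tangent at (92, 82): λ = (3·92² + 86)/(2·82) ≡ 64/67. 67⁻¹ ≡ 42 (mod 97), so λ ≡ 64·42 ≡ 69.
  x = λ² - 92 - 92 = 4761 - 184 ≡ 18; y = λ·(92 - 18) - 82 ≡ 77. → (18, 77)
double: tangent at (18, 77): λ = (3·18² + 86)/(2·77) ≡ 88/57. 57⁻¹ ≡ 80 (mod 97), so λ ≡ 88·80 ≡ 56.
  x = λ² - 18 - 18 = 3136 - 36 ≡ 93; y = λ·(18 - 93) - 77 ≡ 88. → (93, 88)

(93, 88)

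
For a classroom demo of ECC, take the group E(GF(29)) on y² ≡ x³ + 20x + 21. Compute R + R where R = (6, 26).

(21, 4)

tangent at (6, 26): λ = (3·6² + 20)/(2·26) ≡ 12/23. 23⁻¹ ≡ 24 (mod 29), so λ ≡ 12·24 ≡ 27.
  x = λ² - 6 - 6 = 729 - 12 ≡ 21; y = λ·(6 - 21) - 26 ≡ 4. → (21, 4)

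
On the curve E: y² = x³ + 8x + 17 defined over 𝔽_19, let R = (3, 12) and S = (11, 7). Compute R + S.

(3, 12) + (11, 7). λ = (7 - 12)/(11 - 3) ≡ 14/8 mod 19. 8⁻¹ ≡ 12 (mod 19) since 8·12 = 96 ≡ 1, so λ ≡ 16.
  x = λ² - 3 - 11 = 256 - 14 ≡ 14; y = λ·(3 - 14) - 12 ≡ 2. → (14, 2)

(14, 2)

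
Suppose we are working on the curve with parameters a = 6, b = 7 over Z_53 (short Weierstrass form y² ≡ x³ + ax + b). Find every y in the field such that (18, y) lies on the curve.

x³ + 6x + 7 = 5947 ≡ 11 (mod 53).
Square roots of 11 mod 53: 8 and 45 (since 8² = 64 ≡ 11).

8, 45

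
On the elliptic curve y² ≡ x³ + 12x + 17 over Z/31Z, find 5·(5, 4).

Write Q = (5, 4).
Repeated addition: build up to 5Q.
2Q: tangent at (5, 4): λ = (3·5² + 12)/(2·4) ≡ 25/8. 8⁻¹ ≡ 4 (mod 31) since 8·4 = 32 ≡ 1, so λ ≡ 25·4 ≡ 7.
  x = λ² - 5 - 5 = 49 - 10 ≡ 8; y = λ·(5 - 8) - 4 ≡ 6. → (8, 6)
3Q: (8, 6) + (5, 4). λ = (4 - 6)/(5 - 8) ≡ 29/28 mod 31. 28⁻¹ ≡ 10 (mod 31) since 28·10 = 280 ≡ 1, so λ ≡ 11.
  x = λ² - 8 - 5 = 121 - 13 ≡ 15; y = λ·(8 - 15) - 6 ≡ 10. → (15, 10)
4Q: (15, 10) + (5, 4). λ = (4 - 10)/(5 - 15) ≡ 25/21 mod 31. 21⁻¹ ≡ 3 (mod 31) since 21·3 = 63 ≡ 1, so λ ≡ 13.
  x = λ² - 15 - 5 = 169 - 20 ≡ 25; y = λ·(15 - 25) - 10 ≡ 15. → (25, 15)
5Q: (25, 15) + (5, 4). λ = (4 - 15)/(5 - 25) ≡ 20/11 mod 31. 11⁻¹ ≡ 17 (mod 31), so λ ≡ 30.
  x = λ² - 25 - 5 = 900 - 30 ≡ 2; y = λ·(25 - 2) - 15 ≡ 24. → (2, 24)

(2, 24)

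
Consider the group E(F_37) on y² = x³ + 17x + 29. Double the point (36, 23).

(1, 26)

tangent at (36, 23): λ = (3·36² + 17)/(2·23) ≡ 20/9. 9⁻¹ ≡ 33 (mod 37), so λ ≡ 20·33 ≡ 31.
  x = λ² - 36 - 36 = 961 - 72 ≡ 1; y = λ·(36 - 1) - 23 ≡ 26. → (1, 26)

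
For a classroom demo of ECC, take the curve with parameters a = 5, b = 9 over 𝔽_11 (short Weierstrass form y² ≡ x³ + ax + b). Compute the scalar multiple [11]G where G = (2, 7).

Double-and-add on 11 = (1011)₂. Start with G = (2, 7) for the leading 1-bit.
double: tangent at (2, 7): λ = (3·2² + 5)/(2·7) ≡ 6/3. 3⁻¹ ≡ 4 (mod 11), so λ ≡ 6·4 ≡ 2.
  x = λ² - 2 - 2 = 4 - 4 ≡ 0; y = λ·(2 - 0) - 7 ≡ 8. → (0, 8)
double: tangent at (0, 8): λ = (3·0² + 5)/(2·8) ≡ 5/5. 5⁻¹ ≡ 9 (mod 11), so λ ≡ 5·9 ≡ 1.
  x = λ² - 0 - 0 = 1 - 0 ≡ 1; y = λ·(0 - 1) - 8 ≡ 2. → (1, 2)
add G: (1, 2) + (2, 7). λ = (7 - 2)/(2 - 1) ≡ 5/1 mod 11. 1⁻¹ ≡ 1 (mod 11), so λ ≡ 5.
  x = λ² - 1 - 2 = 25 - 3 ≡ 0; y = λ·(1 - 0) - 2 ≡ 3. → (0, 3)
double: tangent at (0, 3): λ = (3·0² + 5)/(2·3) ≡ 5/6. 6⁻¹ ≡ 2 (mod 11), so λ ≡ 5·2 ≡ 10.
  x = λ² - 0 - 0 = 100 - 0 ≡ 1; y = λ·(0 - 1) - 3 ≡ 9. → (1, 9)
add G: (1, 9) + (2, 7). λ = (7 - 9)/(2 - 1) ≡ 9/1 mod 11. 1⁻¹ ≡ 1 (mod 11), so λ ≡ 9.
  x = λ² - 1 - 2 = 81 - 3 ≡ 1; y = λ·(1 - 1) - 9 ≡ 2. → (1, 2)

(1, 2)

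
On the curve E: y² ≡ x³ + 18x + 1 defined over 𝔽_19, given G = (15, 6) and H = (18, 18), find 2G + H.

(0, 18)

First 2G:
Repeated addition: build up to 2G.
2G: tangent at (15, 6): λ = (3·15² + 18)/(2·6) ≡ 9/12. 12⁻¹ ≡ 8 (mod 19) since 12·8 = 96 ≡ 1, so λ ≡ 9·8 ≡ 15.
  x = λ² - 15 - 15 = 225 - 30 ≡ 5; y = λ·(15 - 5) - 6 ≡ 11. → (5, 11)
2G = (5, 11).
Finally 2G + H:
(5, 11) + (18, 18). λ = (18 - 11)/(18 - 5) ≡ 7/13 mod 19. 13⁻¹ ≡ 3 (mod 19), so λ ≡ 2.
  x = λ² - 5 - 18 = 4 - 23 ≡ 0; y = λ·(5 - 0) - 11 ≡ 18. → (0, 18)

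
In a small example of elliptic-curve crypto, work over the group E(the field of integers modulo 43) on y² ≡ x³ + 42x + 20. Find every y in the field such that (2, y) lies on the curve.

x³ + 42x + 20 = 112 ≡ 26 (mod 43).
26 is a non-residue mod 43; no y exists.

none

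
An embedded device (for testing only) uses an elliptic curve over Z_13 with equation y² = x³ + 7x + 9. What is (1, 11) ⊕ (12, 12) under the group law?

(10, 0)

(1, 11) + (12, 12). λ = (12 - 11)/(12 - 1) ≡ 1/11 mod 13. 11⁻¹ ≡ 6 (mod 13), so λ ≡ 6.
  x = λ² - 1 - 12 = 36 - 13 ≡ 10; y = λ·(1 - 10) - 11 ≡ 0. → (10, 0)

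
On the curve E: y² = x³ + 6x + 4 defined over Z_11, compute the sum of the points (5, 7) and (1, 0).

(6, 5)

(5, 7) + (1, 0). λ = (0 - 7)/(1 - 5) ≡ 4/7 mod 11. 7⁻¹ ≡ 8 (mod 11) since 7·8 = 56 ≡ 1, so λ ≡ 10.
  x = λ² - 5 - 1 = 100 - 6 ≡ 6; y = λ·(5 - 6) - 7 ≡ 5. → (6, 5)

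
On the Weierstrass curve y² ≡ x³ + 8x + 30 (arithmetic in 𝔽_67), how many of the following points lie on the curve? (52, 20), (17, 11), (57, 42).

2

(52, 20): 20² ≡ 65, rhs ≡ 19 → off.
(17, 11): 11² ≡ 54, rhs ≡ 54 → on.
(57, 42): 42² ≡ 22, rhs ≡ 22 → on.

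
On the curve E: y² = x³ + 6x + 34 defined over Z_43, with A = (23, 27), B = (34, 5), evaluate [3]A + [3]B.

First 3A:
Repeated addition: build up to 3A.
2A: tangent at (23, 27): λ = (3·23² + 6)/(2·27) ≡ 2/11. 11⁻¹ ≡ 4 (mod 43) since 11·4 = 44 ≡ 1, so λ ≡ 2·4 ≡ 8.
  x = λ² - 23 - 23 = 64 - 46 ≡ 18; y = λ·(23 - 18) - 27 ≡ 13. → (18, 13)
3A: (18, 13) + (23, 27). λ = (27 - 13)/(23 - 18) ≡ 14/5 mod 43. 5⁻¹ ≡ 26 (mod 43) since 5·26 = 130 ≡ 1, so λ ≡ 20.
  x = λ² - 18 - 23 = 400 - 41 ≡ 15; y = λ·(18 - 15) - 13 ≡ 4. → (15, 4)
3A = (15, 4).
Next 3B:
Repeated addition: build up to 3B.
2B: tangent at (34, 5): λ = (3·34² + 6)/(2·5) ≡ 34/10. 10⁻¹ ≡ 13 (mod 43), so λ ≡ 34·13 ≡ 12.
  x = λ² - 34 - 34 = 144 - 68 ≡ 33; y = λ·(34 - 33) - 5 ≡ 7. → (33, 7)
3B: (33, 7) + (34, 5). λ = (5 - 7)/(34 - 33) ≡ 41/1 mod 43. 1⁻¹ ≡ 1 (mod 43) since 1·1 = 1 ≡ 1, so λ ≡ 41.
  x = λ² - 33 - 34 = 1681 - 67 ≡ 23; y = λ·(33 - 23) - 7 ≡ 16. → (23, 16)
3B = (23, 16).
Finally 3A + 3B:
(15, 4) + (23, 16). λ = (16 - 4)/(23 - 15) ≡ 12/8 mod 43. 8⁻¹ ≡ 27 (mod 43), so λ ≡ 23.
  x = λ² - 15 - 23 = 529 - 38 ≡ 18; y = λ·(15 - 18) - 4 ≡ 13. → (18, 13)

(18, 13)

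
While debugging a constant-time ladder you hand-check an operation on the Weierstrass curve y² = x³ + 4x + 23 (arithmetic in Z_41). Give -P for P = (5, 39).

(5, 2)

-(5, 39) = (5, -39 mod 41) = (5, 2).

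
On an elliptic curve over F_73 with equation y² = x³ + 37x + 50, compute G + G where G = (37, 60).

(68, 18)

tangent at (37, 60): λ = (3·37² + 37)/(2·60) ≡ 56/47. 47⁻¹ ≡ 14 (mod 73), so λ ≡ 56·14 ≡ 54.
  x = λ² - 37 - 37 = 2916 - 74 ≡ 68; y = λ·(37 - 68) - 60 ≡ 18. → (68, 18)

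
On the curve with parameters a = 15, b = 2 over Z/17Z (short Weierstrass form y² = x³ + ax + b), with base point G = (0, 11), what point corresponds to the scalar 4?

Double-and-add on 4 = (100)₂. Start with G = (0, 11) for the leading 1-bit.
double: tangent at (0, 11): λ = (3·0² + 15)/(2·11) ≡ 15/5. 5⁻¹ ≡ 7 (mod 17), so λ ≡ 15·7 ≡ 3.
  x = λ² - 0 - 0 = 9 - 0 ≡ 9; y = λ·(0 - 9) - 11 ≡ 13. → (9, 13)
double: tangent at (9, 13): λ = (3·9² + 15)/(2·13) ≡ 3/9. 9⁻¹ ≡ 2 (mod 17), so λ ≡ 3·2 ≡ 6.
  x = λ² - 9 - 9 = 36 - 18 ≡ 1; y = λ·(9 - 1) - 13 ≡ 1. → (1, 1)

(1, 1)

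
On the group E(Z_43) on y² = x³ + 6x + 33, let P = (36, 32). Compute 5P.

Repeated addition: build up to 5P.
2P: tangent at (36, 32): λ = (3·36² + 6)/(2·32) ≡ 24/21. 21⁻¹ ≡ 41 (mod 43) since 21·41 = 861 ≡ 1, so λ ≡ 24·41 ≡ 38.
  x = λ² - 36 - 36 = 1444 - 72 ≡ 39; y = λ·(36 - 39) - 32 ≡ 26. → (39, 26)
3P: (39, 26) + (36, 32). λ = (32 - 26)/(36 - 39) ≡ 6/40 mod 43. 40⁻¹ ≡ 14 (mod 43), so λ ≡ 41.
  x = λ² - 39 - 36 = 1681 - 75 ≡ 15; y = λ·(39 - 15) - 26 ≡ 12. → (15, 12)
4P: (15, 12) + (36, 32). λ = (32 - 12)/(36 - 15) ≡ 20/21 mod 43. 21⁻¹ ≡ 41 (mod 43), so λ ≡ 3.
  x = λ² - 15 - 36 = 9 - 51 ≡ 1; y = λ·(15 - 1) - 12 ≡ 30. → (1, 30)
5P: (1, 30) + (36, 32). λ = (32 - 30)/(36 - 1) ≡ 2/35 mod 43. 35⁻¹ ≡ 16 (mod 43), so λ ≡ 32.
  x = λ² - 1 - 36 = 1024 - 37 ≡ 41; y = λ·(1 - 41) - 30 ≡ 23. → (41, 23)

(41, 23)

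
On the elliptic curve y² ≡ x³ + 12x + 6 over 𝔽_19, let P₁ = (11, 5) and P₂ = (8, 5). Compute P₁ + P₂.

(0, 14)

(11, 5) + (8, 5). λ = (5 - 5)/(8 - 11) ≡ 0/16 mod 19. 16⁻¹ ≡ 6 (mod 19) since 16·6 = 96 ≡ 1, so λ ≡ 0.
  x = λ² - 11 - 8 = 0 - 19 ≡ 0; y = λ·(11 - 0) - 5 ≡ 14. → (0, 14)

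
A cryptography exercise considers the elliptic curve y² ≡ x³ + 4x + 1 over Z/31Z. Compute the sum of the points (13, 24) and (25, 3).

(29, 4)

(13, 24) + (25, 3). λ = (3 - 24)/(25 - 13) ≡ 10/12 mod 31. 12⁻¹ ≡ 13 (mod 31), so λ ≡ 6.
  x = λ² - 13 - 25 = 36 - 38 ≡ 29; y = λ·(13 - 29) - 24 ≡ 4. → (29, 4)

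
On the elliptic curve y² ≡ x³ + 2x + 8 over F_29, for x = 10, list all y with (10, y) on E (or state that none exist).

10, 19

x³ + 2x + 8 = 1028 ≡ 13 (mod 29).
Square roots of 13 mod 29: 10 and 19 (since 10² = 100 ≡ 13).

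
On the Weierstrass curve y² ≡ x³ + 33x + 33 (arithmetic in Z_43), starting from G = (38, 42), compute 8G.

Repeated addition: build up to 8G.
2G: tangent at (38, 42): λ = (3·38² + 33)/(2·42) ≡ 22/41. 41⁻¹ ≡ 21 (mod 43), so λ ≡ 22·21 ≡ 32.
  x = λ² - 38 - 38 = 1024 - 76 ≡ 2; y = λ·(38 - 2) - 42 ≡ 35. → (2, 35)
3G: (2, 35) + (38, 42). λ = (42 - 35)/(38 - 2) ≡ 7/36 mod 43. 36⁻¹ ≡ 6 (mod 43) since 36·6 = 216 ≡ 1, so λ ≡ 42.
  x = λ² - 2 - 38 = 1764 - 40 ≡ 4; y = λ·(2 - 4) - 35 ≡ 10. → (4, 10)
4G: (4, 10) + (38, 42). λ = (42 - 10)/(38 - 4) ≡ 32/34 mod 43. 34⁻¹ ≡ 19 (mod 43) since 34·19 = 646 ≡ 1, so λ ≡ 6.
  x = λ² - 4 - 38 = 36 - 42 ≡ 37; y = λ·(4 - 37) - 10 ≡ 7. → (37, 7)
5G: (37, 7) + (38, 42). λ = (42 - 7)/(38 - 37) ≡ 35/1 mod 43. 1⁻¹ ≡ 1 (mod 43), so λ ≡ 35.
  x = λ² - 37 - 38 = 1225 - 75 ≡ 32; y = λ·(37 - 32) - 7 ≡ 39. → (32, 39)
6G: (32, 39) + (38, 42). λ = (42 - 39)/(38 - 32) ≡ 3/6 mod 43. 6⁻¹ ≡ 36 (mod 43), so λ ≡ 22.
  x = λ² - 32 - 38 = 484 - 70 ≡ 27; y = λ·(32 - 27) - 39 ≡ 28. → (27, 28)
7G: (27, 28) + (38, 42). λ = (42 - 28)/(38 - 27) ≡ 14/11 mod 43. 11⁻¹ ≡ 4 (mod 43) since 11·4 = 44 ≡ 1, so λ ≡ 13.
  x = λ² - 27 - 38 = 169 - 65 ≡ 18; y = λ·(27 - 18) - 28 ≡ 3. → (18, 3)
8G: (18, 3) + (38, 42). λ = (42 - 3)/(38 - 18) ≡ 39/20 mod 43. 20⁻¹ ≡ 28 (mod 43), so λ ≡ 17.
  x = λ² - 18 - 38 = 289 - 56 ≡ 18; y = λ·(18 - 18) - 3 ≡ 40. → (18, 40)

(18, 40)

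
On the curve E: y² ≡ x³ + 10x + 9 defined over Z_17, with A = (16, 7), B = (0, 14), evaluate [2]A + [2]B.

(0, 14)

First 2A:
Repeated addition: build up to 2A.
2A: tangent at (16, 7): λ = (3·16² + 10)/(2·7) ≡ 13/14. 14⁻¹ ≡ 11 (mod 17), so λ ≡ 13·11 ≡ 7.
  x = λ² - 16 - 16 = 49 - 32 ≡ 0; y = λ·(16 - 0) - 7 ≡ 3. → (0, 3)
2A = (0, 3).
Next 2B:
Repeated addition: build up to 2B.
2B: tangent at (0, 14): λ = (3·0² + 10)/(2·14) ≡ 10/11. 11⁻¹ ≡ 14 (mod 17), so λ ≡ 10·14 ≡ 4.
  x = λ² - 0 - 0 = 16 - 0 ≡ 16; y = λ·(0 - 16) - 14 ≡ 7. → (16, 7)
2B = (16, 7).
Finally 2A + 2B:
(0, 3) + (16, 7). λ = (7 - 3)/(16 - 0) ≡ 4/16 mod 17. 16⁻¹ ≡ 16 (mod 17), so λ ≡ 13.
  x = λ² - 0 - 16 = 169 - 16 ≡ 0; y = λ·(0 - 0) - 3 ≡ 14. → (0, 14)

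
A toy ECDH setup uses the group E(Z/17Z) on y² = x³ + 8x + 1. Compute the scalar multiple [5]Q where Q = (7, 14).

(16, 3)

Double-and-add on 5 = (101)₂. Start with Q = (7, 14) for the leading 1-bit.
double: tangent at (7, 14): λ = (3·7² + 8)/(2·14) ≡ 2/11. 11⁻¹ ≡ 14 (mod 17) since 11·14 = 154 ≡ 1, so λ ≡ 2·14 ≡ 11.
  x = λ² - 7 - 7 = 121 - 14 ≡ 5; y = λ·(7 - 5) - 14 ≡ 8. → (5, 8)
double: tangent at (5, 8): λ = (3·5² + 8)/(2·8) ≡ 15/16. 16⁻¹ ≡ 16 (mod 17) since 16·16 = 256 ≡ 1, so λ ≡ 15·16 ≡ 2.
  x = λ² - 5 - 5 = 4 - 10 ≡ 11; y = λ·(5 - 11) - 8 ≡ 14. → (11, 14)
add Q: (11, 14) + (7, 14). λ = (14 - 14)/(7 - 11) ≡ 0/13 mod 17. 13⁻¹ ≡ 4 (mod 17), so λ ≡ 0.
  x = λ² - 11 - 7 = 0 - 18 ≡ 16; y = λ·(11 - 16) - 14 ≡ 3. → (16, 3)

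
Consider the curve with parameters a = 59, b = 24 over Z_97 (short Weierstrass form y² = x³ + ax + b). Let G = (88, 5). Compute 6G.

Double-and-add on 6 = (110)₂. Start with G = (88, 5) for the leading 1-bit.
double: tangent at (88, 5): λ = (3·88² + 59)/(2·5) ≡ 11/10. 10⁻¹ ≡ 68 (mod 97), so λ ≡ 11·68 ≡ 69.
  x = λ² - 88 - 88 = 4761 - 176 ≡ 26; y = λ·(88 - 26) - 5 ≡ 5. → (26, 5)
add G: (26, 5) + (88, 5). λ = (5 - 5)/(88 - 26) ≡ 0/62 mod 97. 62⁻¹ ≡ 36 (mod 97) since 62·36 = 2232 ≡ 1, so λ ≡ 0.
  x = λ² - 26 - 88 = 0 - 114 ≡ 80; y = λ·(26 - 80) - 5 ≡ 92. → (80, 92)
double: tangent at (80, 92): λ = (3·80² + 59)/(2·92) ≡ 53/87. 87⁻¹ ≡ 29 (mod 97), so λ ≡ 53·29 ≡ 82.
  x = λ² - 80 - 80 = 6724 - 160 ≡ 65; y = λ·(80 - 65) - 92 ≡ 71. → (65, 71)

(65, 71)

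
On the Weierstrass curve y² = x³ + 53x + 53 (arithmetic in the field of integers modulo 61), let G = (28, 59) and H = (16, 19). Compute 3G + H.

(3, 42)

First 3G:
Repeated addition: build up to 3G.
2G: tangent at (28, 59): λ = (3·28² + 53)/(2·59) ≡ 26/57. 57⁻¹ ≡ 15 (mod 61), so λ ≡ 26·15 ≡ 24.
  x = λ² - 28 - 28 = 576 - 56 ≡ 32; y = λ·(28 - 32) - 59 ≡ 28. → (32, 28)
3G: (32, 28) + (28, 59). λ = (59 - 28)/(28 - 32) ≡ 31/57 mod 61. 57⁻¹ ≡ 15 (mod 61), so λ ≡ 38.
  x = λ² - 32 - 28 = 1444 - 60 ≡ 42; y = λ·(32 - 42) - 28 ≡ 19. → (42, 19)
3G = (42, 19).
Finally 3G + H:
(42, 19) + (16, 19). λ = (19 - 19)/(16 - 42) ≡ 0/35 mod 61. 35⁻¹ ≡ 7 (mod 61) since 35·7 = 245 ≡ 1, so λ ≡ 0.
  x = λ² - 42 - 16 = 0 - 58 ≡ 3; y = λ·(42 - 3) - 19 ≡ 42. → (3, 42)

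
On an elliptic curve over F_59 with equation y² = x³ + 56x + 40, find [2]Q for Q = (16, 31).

tangent at (16, 31): λ = (3·16² + 56)/(2·31) ≡ 57/3. 3⁻¹ ≡ 20 (mod 59) since 3·20 = 60 ≡ 1, so λ ≡ 57·20 ≡ 19.
  x = λ² - 16 - 16 = 361 - 32 ≡ 34; y = λ·(16 - 34) - 31 ≡ 40. → (34, 40)

(34, 40)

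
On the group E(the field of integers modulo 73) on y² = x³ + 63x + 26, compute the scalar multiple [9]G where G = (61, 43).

Double-and-add on 9 = (1001)₂. Start with G = (61, 43) for the leading 1-bit.
double: tangent at (61, 43): λ = (3·61² + 63)/(2·43) ≡ 57/13. 13⁻¹ ≡ 45 (mod 73), so λ ≡ 57·45 ≡ 10.
  x = λ² - 61 - 61 = 100 - 122 ≡ 51; y = λ·(61 - 51) - 43 ≡ 57. → (51, 57)
double: tangent at (51, 57): λ = (3·51² + 63)/(2·57) ≡ 55/41. 41⁻¹ ≡ 57 (mod 73) since 41·57 = 2337 ≡ 1, so λ ≡ 55·57 ≡ 69.
  x = λ² - 51 - 51 = 4761 - 102 ≡ 60; y = λ·(51 - 60) - 57 ≡ 52. → (60, 52)
double: tangent at (60, 52): λ = (3·60² + 63)/(2·52) ≡ 59/31. 31⁻¹ ≡ 33 (mod 73), so λ ≡ 59·33 ≡ 49.
  x = λ² - 60 - 60 = 2401 - 120 ≡ 18; y = λ·(60 - 18) - 52 ≡ 35. → (18, 35)
add G: (18, 35) + (61, 43). λ = (43 - 35)/(61 - 18) ≡ 8/43 mod 73. 43⁻¹ ≡ 17 (mod 73) since 43·17 = 731 ≡ 1, so λ ≡ 63.
  x = λ² - 18 - 61 = 3969 - 79 ≡ 21; y = λ·(18 - 21) - 35 ≡ 68. → (21, 68)

(21, 68)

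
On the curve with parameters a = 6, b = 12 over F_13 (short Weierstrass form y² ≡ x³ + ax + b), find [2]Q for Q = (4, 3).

(8, 0)

tangent at (4, 3): λ = (3·4² + 6)/(2·3) ≡ 2/6. 6⁻¹ ≡ 11 (mod 13) since 6·11 = 66 ≡ 1, so λ ≡ 2·11 ≡ 9.
  x = λ² - 4 - 4 = 81 - 8 ≡ 8; y = λ·(4 - 8) - 3 ≡ 0. → (8, 0)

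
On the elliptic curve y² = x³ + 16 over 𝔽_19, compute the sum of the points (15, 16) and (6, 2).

(15, 16) + (6, 2). λ = (2 - 16)/(6 - 15) ≡ 5/10 mod 19. 10⁻¹ ≡ 2 (mod 19), so λ ≡ 10.
  x = λ² - 15 - 6 = 100 - 21 ≡ 3; y = λ·(15 - 3) - 16 ≡ 9. → (3, 9)

(3, 9)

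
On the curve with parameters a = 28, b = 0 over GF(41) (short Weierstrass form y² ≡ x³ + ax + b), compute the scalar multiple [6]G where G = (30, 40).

(2, 33)

Repeated addition: build up to 6G.
2G: tangent at (30, 40): λ = (3·30² + 28)/(2·40) ≡ 22/39. 39⁻¹ ≡ 20 (mod 41) since 39·20 = 780 ≡ 1, so λ ≡ 22·20 ≡ 30.
  x = λ² - 30 - 30 = 900 - 60 ≡ 20; y = λ·(30 - 20) - 40 ≡ 14. → (20, 14)
3G: (20, 14) + (30, 40). λ = (40 - 14)/(30 - 20) ≡ 26/10 mod 41. 10⁻¹ ≡ 37 (mod 41) since 10·37 = 370 ≡ 1, so λ ≡ 19.
  x = λ² - 20 - 30 = 361 - 50 ≡ 24; y = λ·(20 - 24) - 14 ≡ 33. → (24, 33)
4G: (24, 33) + (30, 40). λ = (40 - 33)/(30 - 24) ≡ 7/6 mod 41. 6⁻¹ ≡ 7 (mod 41), so λ ≡ 8.
  x = λ² - 24 - 30 = 64 - 54 ≡ 10; y = λ·(24 - 10) - 33 ≡ 38. → (10, 38)
5G: (10, 38) + (30, 40). λ = (40 - 38)/(30 - 10) ≡ 2/20 mod 41. 20⁻¹ ≡ 39 (mod 41), so λ ≡ 37.
  x = λ² - 10 - 30 = 1369 - 40 ≡ 17; y = λ·(10 - 17) - 38 ≡ 31. → (17, 31)
6G: (17, 31) + (30, 40). λ = (40 - 31)/(30 - 17) ≡ 9/13 mod 41. 13⁻¹ ≡ 19 (mod 41), so λ ≡ 7.
  x = λ² - 17 - 30 = 49 - 47 ≡ 2; y = λ·(17 - 2) - 31 ≡ 33. → (2, 33)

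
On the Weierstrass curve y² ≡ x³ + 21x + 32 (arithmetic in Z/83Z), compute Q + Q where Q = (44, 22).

tangent at (44, 22): λ = (3·44² + 21)/(2·22) ≡ 19/44. 44⁻¹ ≡ 17 (mod 83), so λ ≡ 19·17 ≡ 74.
  x = λ² - 44 - 44 = 5476 - 88 ≡ 76; y = λ·(44 - 76) - 22 ≡ 17. → (76, 17)

(76, 17)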